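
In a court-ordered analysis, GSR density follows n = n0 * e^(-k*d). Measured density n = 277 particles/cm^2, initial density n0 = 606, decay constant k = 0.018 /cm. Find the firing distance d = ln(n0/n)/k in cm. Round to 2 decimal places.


GSR distance calculation:
n0/n = 606 / 277 = 2.187726
ln(n0/n) = 0.782863
d = 0.782863 / 0.018 = 43.49 cm

43.49


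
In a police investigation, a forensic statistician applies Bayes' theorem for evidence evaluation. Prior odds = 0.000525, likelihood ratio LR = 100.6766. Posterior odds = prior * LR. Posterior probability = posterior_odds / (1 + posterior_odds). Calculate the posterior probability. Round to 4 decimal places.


Bayesian evidence evaluation:
Posterior odds = prior_odds * LR = 0.000525 * 100.6766 = 0.05285521
Posterior probability = posterior_odds / (1 + posterior_odds)
= 0.05285521 / (1 + 0.05285521)
= 0.05285521 / 1.05285521
= 0.0502

0.0502


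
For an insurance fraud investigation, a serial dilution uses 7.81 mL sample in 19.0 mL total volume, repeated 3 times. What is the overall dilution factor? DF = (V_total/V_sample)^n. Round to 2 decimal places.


Dilution factor calculation:
Single dilution = V_total / V_sample = 19.0 / 7.81 ≈ 2.432778
Number of dilutions = 3
Total DF = (19.0 / 7.81)^3 (full precision, rounded at the end) = 14.40

14.40


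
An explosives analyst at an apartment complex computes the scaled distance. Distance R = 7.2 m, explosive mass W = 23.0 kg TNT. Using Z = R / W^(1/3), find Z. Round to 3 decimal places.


Scaled distance calculation:
W^(1/3) = 23.0^(1/3) = 2.843867
Z = R / W^(1/3) = 7.2 / 2.843867
Z = 2.532 m/kg^(1/3)

2.532


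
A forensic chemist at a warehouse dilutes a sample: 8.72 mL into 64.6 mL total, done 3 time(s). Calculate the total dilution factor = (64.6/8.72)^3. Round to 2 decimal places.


Dilution factor calculation:
Single dilution = V_total / V_sample = 64.6 / 8.72 ≈ 7.408257
Number of dilutions = 3
Total DF = (64.6 / 8.72)^3 (full precision, rounded at the end) = 406.58

406.58


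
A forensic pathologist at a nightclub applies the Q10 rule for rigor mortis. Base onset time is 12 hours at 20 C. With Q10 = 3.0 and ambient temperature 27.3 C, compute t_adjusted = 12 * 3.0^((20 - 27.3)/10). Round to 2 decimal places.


Rigor mortis time adjustment:
Exponent = (T_ref - T_actual) / 10 = (20 - 27.3) / 10 = -0.73
Q10 factor = 3.0^-0.73 = 0.44844
t_adjusted = 12 * 0.44844 = 5.38 hours

5.38


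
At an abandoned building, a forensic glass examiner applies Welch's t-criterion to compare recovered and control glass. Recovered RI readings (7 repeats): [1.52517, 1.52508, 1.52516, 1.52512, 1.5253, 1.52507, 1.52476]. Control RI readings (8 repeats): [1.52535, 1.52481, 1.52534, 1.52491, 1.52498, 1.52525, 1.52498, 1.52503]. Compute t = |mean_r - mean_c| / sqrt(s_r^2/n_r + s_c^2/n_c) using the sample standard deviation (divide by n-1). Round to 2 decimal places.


Welch's t-criterion for glass RI comparison:
Recovered mean = sum / n_r = 10.67566 / 7 = 1.5250943
Control mean = sum / n_c = 12.20065 / 8 = 1.5250812
Recovered sample variance s_r^2 = 2.75952e-08
Control sample variance s_c^2 = 4.19554e-08
Welch SE (unpooled) = sqrt(s_r^2/n_r + s_c^2/n_c) = sqrt(3.94218e-09 + 5.24442e-09) = sqrt(9.1866e-09) = 9.58468e-05
|mean_r - mean_c| = 1.30357e-05
t = 1.30357e-05 / 9.58468e-05 = 0.14

0.14


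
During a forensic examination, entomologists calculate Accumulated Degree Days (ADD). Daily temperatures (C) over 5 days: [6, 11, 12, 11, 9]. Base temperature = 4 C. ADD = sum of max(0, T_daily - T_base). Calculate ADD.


Computing ADD day by day:
Day 1: max(0, 6 - 4) = 2
Day 2: max(0, 11 - 4) = 7
Day 3: max(0, 12 - 4) = 8
Day 4: max(0, 11 - 4) = 7
Day 5: max(0, 9 - 4) = 5
Total ADD = 29

29


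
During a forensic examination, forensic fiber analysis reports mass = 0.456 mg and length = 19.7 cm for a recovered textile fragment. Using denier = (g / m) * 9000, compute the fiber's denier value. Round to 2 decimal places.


Denier calculation:
Mass in grams = 0.456 mg / 1000 = 0.000456 g
Length in meters = 19.7 cm / 100 = 0.197 m
Linear density = mass / length = 0.000456 / 0.197 = 0.00231472 g/m
Denier = (g/m) * 9000 = 0.00231472 * 9000 = 20.83

20.83


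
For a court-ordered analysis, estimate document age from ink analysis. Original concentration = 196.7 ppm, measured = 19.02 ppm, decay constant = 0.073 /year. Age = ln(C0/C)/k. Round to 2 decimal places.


Document age estimation:
C0/C = 196.7 / 19.02 = 10.341746
ln(C0/C) = 2.336189
t = 2.336189 / 0.073 = 32.00 years

32.00


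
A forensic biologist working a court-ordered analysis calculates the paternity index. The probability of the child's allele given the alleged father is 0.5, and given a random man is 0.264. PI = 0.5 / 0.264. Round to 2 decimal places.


Paternity Index calculation:
PI = P(allele|father) / P(allele|random)
PI = 0.5 / 0.264
PI = 1.89

1.89


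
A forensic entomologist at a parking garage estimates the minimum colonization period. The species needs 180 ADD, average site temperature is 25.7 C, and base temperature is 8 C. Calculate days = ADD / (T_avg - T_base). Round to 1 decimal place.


Insect development time:
Effective temperature = avg_temp - T_base = 25.7 - 8 = 17.7 C
Days = ADD / effective_temp = 180 / 17.7 = 10.2 days

10.2


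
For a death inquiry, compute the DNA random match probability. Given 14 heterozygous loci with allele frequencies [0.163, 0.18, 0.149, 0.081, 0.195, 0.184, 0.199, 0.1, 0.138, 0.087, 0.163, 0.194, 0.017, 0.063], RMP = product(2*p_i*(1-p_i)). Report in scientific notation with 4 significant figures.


Computing RMP for 14 loci:
Locus 1: 2 * 0.163 * 0.837 = 0.272862
Locus 2: 2 * 0.18 * 0.82 = 0.2952
Locus 3: 2 * 0.149 * 0.851 = 0.253598
Locus 4: 2 * 0.081 * 0.919 = 0.148878
Locus 5: 2 * 0.195 * 0.805 = 0.31395
Locus 6: 2 * 0.184 * 0.816 = 0.300288
Locus 7: 2 * 0.199 * 0.801 = 0.318798
Locus 8: 2 * 0.1 * 0.9 = 0.18
Locus 9: 2 * 0.138 * 0.862 = 0.237912
Locus 10: 2 * 0.087 * 0.913 = 0.158862
Locus 11: 2 * 0.163 * 0.837 = 0.272862
Locus 12: 2 * 0.194 * 0.806 = 0.312728
Locus 13: 2 * 0.017 * 0.983 = 0.033422
Locus 14: 2 * 0.063 * 0.937 = 0.118062
RMP = 2.094e-10

2.094e-10


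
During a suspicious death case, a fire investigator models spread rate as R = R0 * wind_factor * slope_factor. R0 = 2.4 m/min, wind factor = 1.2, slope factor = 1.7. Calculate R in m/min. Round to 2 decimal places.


Fire spread rate calculation:
R = R0 * wind_factor * slope_factor
= 2.4 * 1.2 * 1.7
= 2.88 * 1.7
= 4.90 m/min

4.90


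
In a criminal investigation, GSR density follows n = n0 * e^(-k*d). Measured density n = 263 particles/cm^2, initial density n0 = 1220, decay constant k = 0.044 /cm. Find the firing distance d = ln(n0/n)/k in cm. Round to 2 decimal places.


GSR distance calculation:
n0/n = 1220 / 263 = 4.638783
ln(n0/n) = 1.534452
d = 1.534452 / 0.044 = 34.87 cm

34.87


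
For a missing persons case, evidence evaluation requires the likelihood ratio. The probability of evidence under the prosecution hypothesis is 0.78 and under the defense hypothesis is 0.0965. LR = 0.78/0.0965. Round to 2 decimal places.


Likelihood ratio calculation:
LR = P(E|Hp) / P(E|Hd)
LR = 0.78 / 0.0965
LR = 8.08

8.08


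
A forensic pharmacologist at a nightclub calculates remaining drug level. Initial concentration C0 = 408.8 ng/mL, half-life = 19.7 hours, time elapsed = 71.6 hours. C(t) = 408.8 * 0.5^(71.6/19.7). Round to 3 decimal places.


Drug concentration decay:
Number of half-lives = t / t_half = 71.6 / 19.7 = 3.634518
Decay factor = 0.5^3.634518 = 0.0805195
C(t) = 408.8 * 0.0805195 = 32.916 ng/mL

32.916


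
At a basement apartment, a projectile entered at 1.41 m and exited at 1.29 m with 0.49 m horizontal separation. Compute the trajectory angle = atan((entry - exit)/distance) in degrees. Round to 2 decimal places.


Bullet trajectory angle:
Height difference = 1.41 - 1.29 = 0.12 m
angle = atan(0.12 / 0.49)
angle = atan(0.244898)
angle = 13.76 degrees

13.76


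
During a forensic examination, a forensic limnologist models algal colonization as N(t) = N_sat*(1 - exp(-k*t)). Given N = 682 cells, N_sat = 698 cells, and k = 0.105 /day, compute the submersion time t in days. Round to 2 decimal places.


PMSI from diatom colonization curve:
N / N_sat = 682 / 698 = 0.977077
1 - N/N_sat = 0.022923
ln(1 - N/N_sat) = -3.775615
t = -ln(1 - N/N_sat) / k = -(-3.775615) / 0.105 = 35.96 days

35.96


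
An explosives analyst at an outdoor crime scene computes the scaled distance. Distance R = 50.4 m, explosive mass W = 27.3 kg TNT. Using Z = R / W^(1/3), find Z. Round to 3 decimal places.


Scaled distance calculation:
W^(1/3) = 27.3^(1/3) = 3.01107
Z = R / W^(1/3) = 50.4 / 3.01107
Z = 16.738 m/kg^(1/3)

16.738


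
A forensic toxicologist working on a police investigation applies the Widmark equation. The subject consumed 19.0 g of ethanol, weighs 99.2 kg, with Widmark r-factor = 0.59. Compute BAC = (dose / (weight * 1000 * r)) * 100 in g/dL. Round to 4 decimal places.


Applying the Widmark formula:
BAC = (dose_g / (body_wt * 1000 * r)) * 100
Denominator = 99.2 * 1000 * 0.59 = 58528
BAC = (19.0 / 58528) * 100
BAC = 0.0325 g/dL

0.0325


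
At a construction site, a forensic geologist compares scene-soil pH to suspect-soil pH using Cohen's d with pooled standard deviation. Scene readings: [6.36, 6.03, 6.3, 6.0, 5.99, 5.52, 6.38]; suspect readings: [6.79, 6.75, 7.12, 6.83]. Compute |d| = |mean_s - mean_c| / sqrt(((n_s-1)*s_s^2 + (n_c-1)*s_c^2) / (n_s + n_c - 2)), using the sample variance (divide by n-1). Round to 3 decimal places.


Pooled-variance Cohen's d for soil pH comparison:
Scene mean = 42.58 / 7 = 6.082857
Suspect mean = 27.49 / 4 = 6.8725
Scene sample variance s_s^2 = 0.091224
Suspect sample variance s_c^2 = 0.028292
Pooled variance = ((n_s-1)*s_s^2 + (n_c-1)*s_c^2) / (n_s + n_c - 2) = 0.070246
Pooled SD = sqrt(0.070246) = 0.26504
Mean difference = -0.789643
|d| = |-0.789643| / 0.26504 = 2.979

2.979


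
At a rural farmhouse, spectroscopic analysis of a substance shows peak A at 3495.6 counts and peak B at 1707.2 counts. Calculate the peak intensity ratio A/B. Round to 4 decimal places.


Spectral peak ratio:
Peak A = 3495.6 counts
Peak B = 1707.2 counts
Ratio = 3495.6 / 1707.2 = 2.0476

2.0476


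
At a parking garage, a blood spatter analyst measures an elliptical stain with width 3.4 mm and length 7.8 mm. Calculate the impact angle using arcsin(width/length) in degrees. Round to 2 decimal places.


Blood spatter impact angle calculation:
width / length = 3.4 / 7.8 = 0.435897
angle = arcsin(0.435897)
angle = 25.84 degrees

25.84


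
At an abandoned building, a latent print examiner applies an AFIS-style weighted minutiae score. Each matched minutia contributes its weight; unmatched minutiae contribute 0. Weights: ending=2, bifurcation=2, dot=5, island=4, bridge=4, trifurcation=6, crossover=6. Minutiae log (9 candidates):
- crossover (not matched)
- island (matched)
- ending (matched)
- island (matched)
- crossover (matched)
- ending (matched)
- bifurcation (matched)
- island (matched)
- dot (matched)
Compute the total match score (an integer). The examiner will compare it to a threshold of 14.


Weighted minutiae match score:
  crossover: not matched, +0
  island: matched, +4 (running total 4)
  ending: matched, +2 (running total 6)
  island: matched, +4 (running total 10)
  crossover: matched, +6 (running total 16)
  ending: matched, +2 (running total 18)
  bifurcation: matched, +2 (running total 20)
  island: matched, +4 (running total 24)
  dot: matched, +5 (running total 29)
Total score = 29
Threshold = 14; verdict = identification

29


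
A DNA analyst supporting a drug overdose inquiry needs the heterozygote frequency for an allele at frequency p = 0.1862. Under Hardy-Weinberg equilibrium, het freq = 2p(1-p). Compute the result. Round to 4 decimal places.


Hardy-Weinberg heterozygote frequency:
q = 1 - p = 1 - 0.1862 = 0.8138
2pq = 2 * 0.1862 * 0.8138 = 0.3031

0.3031


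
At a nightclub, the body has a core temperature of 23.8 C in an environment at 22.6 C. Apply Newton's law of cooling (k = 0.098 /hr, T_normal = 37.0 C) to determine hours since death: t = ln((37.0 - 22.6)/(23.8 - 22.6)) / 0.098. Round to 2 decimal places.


Using Newton's law of cooling:
t = ln((T_normal - T_ambient) / (T_body - T_ambient)) / k
T_normal - T_ambient = 14.4
T_body - T_ambient = 1.2
Ratio = 12
ln(ratio) = 2.484907
t = 2.484907 / 0.098 = 25.36 hours

25.36


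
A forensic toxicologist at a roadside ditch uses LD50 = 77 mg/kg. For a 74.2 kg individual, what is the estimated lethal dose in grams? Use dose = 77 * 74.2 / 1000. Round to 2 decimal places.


Lethal dose calculation:
Lethal dose = LD50 * body_weight / 1000
= 77 * 74.2 / 1000
= 5713.4 / 1000
= 5.71 g

5.71


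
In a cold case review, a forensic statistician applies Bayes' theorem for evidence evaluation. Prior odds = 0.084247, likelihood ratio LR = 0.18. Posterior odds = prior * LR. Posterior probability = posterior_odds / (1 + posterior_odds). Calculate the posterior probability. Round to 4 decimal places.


Bayesian evidence evaluation:
Posterior odds = prior_odds * LR = 0.084247 * 0.18 = 0.01516446
Posterior probability = posterior_odds / (1 + posterior_odds)
= 0.01516446 / (1 + 0.01516446)
= 0.01516446 / 1.01516446
= 0.0149

0.0149


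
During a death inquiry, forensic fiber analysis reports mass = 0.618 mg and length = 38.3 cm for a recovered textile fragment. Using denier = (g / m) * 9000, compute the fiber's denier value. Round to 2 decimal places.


Denier calculation:
Mass in grams = 0.618 mg / 1000 = 0.000618 g
Length in meters = 38.3 cm / 100 = 0.383 m
Linear density = mass / length = 0.000618 / 0.383 = 0.00161358 g/m
Denier = (g/m) * 9000 = 0.00161358 * 9000 = 14.52

14.52


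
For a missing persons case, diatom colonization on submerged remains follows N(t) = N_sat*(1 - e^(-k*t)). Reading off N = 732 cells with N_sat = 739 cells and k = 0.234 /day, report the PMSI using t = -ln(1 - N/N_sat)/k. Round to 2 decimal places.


PMSI from diatom colonization curve:
N / N_sat = 732 / 739 = 0.990528
1 - N/N_sat = 0.009472
ln(1 - N/N_sat) = -4.659415
t = -ln(1 - N/N_sat) / k = -(-4.659415) / 0.234 = 19.91 days

19.91


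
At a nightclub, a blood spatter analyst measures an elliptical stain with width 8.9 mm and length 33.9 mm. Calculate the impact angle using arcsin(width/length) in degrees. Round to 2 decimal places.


Blood spatter impact angle calculation:
width / length = 8.9 / 33.9 = 0.262537
angle = arcsin(0.262537)
angle = 15.22 degrees

15.22


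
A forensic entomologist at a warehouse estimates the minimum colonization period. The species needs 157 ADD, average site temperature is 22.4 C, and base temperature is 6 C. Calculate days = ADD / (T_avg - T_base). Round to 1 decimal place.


Insect development time:
Effective temperature = avg_temp - T_base = 22.4 - 6 = 16.4 C
Days = ADD / effective_temp = 157 / 16.4 = 9.6 days

9.6


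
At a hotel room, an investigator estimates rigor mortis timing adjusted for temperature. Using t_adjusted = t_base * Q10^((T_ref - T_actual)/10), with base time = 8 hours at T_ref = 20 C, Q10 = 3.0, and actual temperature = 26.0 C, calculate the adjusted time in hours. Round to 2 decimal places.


Rigor mortis time adjustment:
Exponent = (T_ref - T_actual) / 10 = (20 - 26.0) / 10 = -0.6
Q10 factor = 3.0^-0.6 = 0.51728
t_adjusted = 8 * 0.51728 = 4.14 hours

4.14


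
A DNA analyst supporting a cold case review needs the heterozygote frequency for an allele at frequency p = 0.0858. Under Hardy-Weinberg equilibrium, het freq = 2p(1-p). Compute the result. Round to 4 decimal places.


Hardy-Weinberg heterozygote frequency:
q = 1 - p = 1 - 0.0858 = 0.9142
2pq = 2 * 0.0858 * 0.9142 = 0.1569

0.1569


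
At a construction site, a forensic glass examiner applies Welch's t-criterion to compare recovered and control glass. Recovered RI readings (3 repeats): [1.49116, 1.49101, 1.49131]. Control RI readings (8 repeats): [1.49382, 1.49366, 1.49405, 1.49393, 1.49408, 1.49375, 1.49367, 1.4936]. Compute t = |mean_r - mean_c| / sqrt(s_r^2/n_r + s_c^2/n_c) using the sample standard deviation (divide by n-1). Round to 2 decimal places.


Welch's t-criterion for glass RI comparison:
Recovered mean = sum / n_r = 4.47348 / 3 = 1.49116
Control mean = sum / n_c = 11.95056 / 8 = 1.49382
Recovered sample variance s_r^2 = 2.25e-08
Control sample variance s_c^2 = 3.34286e-08
Welch SE (unpooled) = sqrt(s_r^2/n_r + s_c^2/n_c) = sqrt(7.5e-09 + 4.17857e-09) = sqrt(1.16786e-08) = 0.000108068
|mean_r - mean_c| = 0.00266
t = 0.00266 / 0.000108068 = 24.61

24.61


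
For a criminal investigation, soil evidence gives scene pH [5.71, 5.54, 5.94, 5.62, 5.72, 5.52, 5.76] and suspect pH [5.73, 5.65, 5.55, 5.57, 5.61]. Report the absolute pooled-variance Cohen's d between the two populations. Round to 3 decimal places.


Pooled-variance Cohen's d for soil pH comparison:
Scene mean = 39.81 / 7 = 5.687143
Suspect mean = 28.11 / 5 = 5.622
Scene sample variance s_s^2 = 0.020824
Suspect sample variance s_c^2 = 0.00512
Pooled variance = ((n_s-1)*s_s^2 + (n_c-1)*s_c^2) / (n_s + n_c - 2) = 0.014542
Pooled SD = sqrt(0.014542) = 0.12059
Mean difference = 0.065143
|d| = |0.065143| / 0.12059 = 0.540

0.540


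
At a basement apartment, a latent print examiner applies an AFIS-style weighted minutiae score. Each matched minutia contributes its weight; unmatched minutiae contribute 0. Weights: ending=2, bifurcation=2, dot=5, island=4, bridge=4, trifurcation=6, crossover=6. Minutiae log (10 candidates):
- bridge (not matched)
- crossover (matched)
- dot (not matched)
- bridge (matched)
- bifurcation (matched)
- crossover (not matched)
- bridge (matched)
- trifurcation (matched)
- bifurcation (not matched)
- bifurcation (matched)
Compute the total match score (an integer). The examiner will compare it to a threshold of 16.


Weighted minutiae match score:
  bridge: not matched, +0
  crossover: matched, +6 (running total 6)
  dot: not matched, +0
  bridge: matched, +4 (running total 10)
  bifurcation: matched, +2 (running total 12)
  crossover: not matched, +0
  bridge: matched, +4 (running total 16)
  trifurcation: matched, +6 (running total 22)
  bifurcation: not matched, +0
  bifurcation: matched, +2 (running total 24)
Total score = 24
Threshold = 16; verdict = identification

24


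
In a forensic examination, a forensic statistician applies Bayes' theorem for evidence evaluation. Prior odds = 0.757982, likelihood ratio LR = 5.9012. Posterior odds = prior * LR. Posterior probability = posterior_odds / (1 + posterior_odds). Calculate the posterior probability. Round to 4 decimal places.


Bayesian evidence evaluation:
Posterior odds = prior_odds * LR = 0.757982 * 5.9012 = 4.473003
Posterior probability = posterior_odds / (1 + posterior_odds)
= 4.473003 / (1 + 4.473003)
= 4.473003 / 5.473003
= 0.8173

0.8173


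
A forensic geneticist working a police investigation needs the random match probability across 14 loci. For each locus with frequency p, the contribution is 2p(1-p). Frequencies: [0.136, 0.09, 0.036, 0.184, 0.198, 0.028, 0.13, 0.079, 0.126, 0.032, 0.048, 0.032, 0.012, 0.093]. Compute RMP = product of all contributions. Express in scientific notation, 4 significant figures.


Computing RMP for 14 loci:
Locus 1: 2 * 0.136 * 0.864 = 0.235008
Locus 2: 2 * 0.09 * 0.91 = 0.1638
Locus 3: 2 * 0.036 * 0.964 = 0.069408
Locus 4: 2 * 0.184 * 0.816 = 0.300288
Locus 5: 2 * 0.198 * 0.802 = 0.317592
Locus 6: 2 * 0.028 * 0.972 = 0.054432
Locus 7: 2 * 0.13 * 0.87 = 0.2262
Locus 8: 2 * 0.079 * 0.921 = 0.145518
Locus 9: 2 * 0.126 * 0.874 = 0.220248
Locus 10: 2 * 0.032 * 0.968 = 0.061952
Locus 11: 2 * 0.048 * 0.952 = 0.091392
Locus 12: 2 * 0.032 * 0.968 = 0.061952
Locus 13: 2 * 0.012 * 0.988 = 0.023712
Locus 14: 2 * 0.093 * 0.907 = 0.168702
RMP = 1.411e-13

1.411e-13


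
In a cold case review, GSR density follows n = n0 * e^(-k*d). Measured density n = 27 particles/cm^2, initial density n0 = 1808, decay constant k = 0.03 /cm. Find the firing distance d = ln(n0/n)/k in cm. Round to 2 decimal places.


GSR distance calculation:
n0/n = 1808 / 27 = 66.962963
ln(n0/n) = 4.20414
d = 4.20414 / 0.03 = 140.14 cm

140.14


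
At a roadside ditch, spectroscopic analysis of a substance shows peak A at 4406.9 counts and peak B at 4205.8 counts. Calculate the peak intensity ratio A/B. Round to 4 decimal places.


Spectral peak ratio:
Peak A = 4406.9 counts
Peak B = 4205.8 counts
Ratio = 4406.9 / 4205.8 = 1.0478

1.0478


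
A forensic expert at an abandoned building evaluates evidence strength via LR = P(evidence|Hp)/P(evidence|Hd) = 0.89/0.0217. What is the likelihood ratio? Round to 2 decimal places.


Likelihood ratio calculation:
LR = P(E|Hp) / P(E|Hd)
LR = 0.89 / 0.0217
LR = 41.01

41.01


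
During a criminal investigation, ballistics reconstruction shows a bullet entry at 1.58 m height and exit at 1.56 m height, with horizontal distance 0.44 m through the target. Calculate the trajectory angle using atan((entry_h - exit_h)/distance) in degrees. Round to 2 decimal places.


Bullet trajectory angle:
Height difference = 1.58 - 1.56 = 0.02 m
angle = atan(0.02 / 0.44)
angle = atan(0.045455)
angle = 2.60 degrees

2.60


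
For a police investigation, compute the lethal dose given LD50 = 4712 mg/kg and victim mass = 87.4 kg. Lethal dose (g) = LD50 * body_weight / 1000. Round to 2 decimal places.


Lethal dose calculation:
Lethal dose = LD50 * body_weight / 1000
= 4712 * 87.4 / 1000
= 411828.8 / 1000
= 411.83 g

411.83


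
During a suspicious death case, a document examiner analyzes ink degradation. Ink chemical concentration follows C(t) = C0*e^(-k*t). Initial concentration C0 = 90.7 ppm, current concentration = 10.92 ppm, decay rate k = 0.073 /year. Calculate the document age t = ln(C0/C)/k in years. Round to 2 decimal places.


Document age estimation:
C0/C = 90.7 / 10.92 = 8.305861
ln(C0/C) = 2.116961
t = 2.116961 / 0.073 = 29.00 years

29.00


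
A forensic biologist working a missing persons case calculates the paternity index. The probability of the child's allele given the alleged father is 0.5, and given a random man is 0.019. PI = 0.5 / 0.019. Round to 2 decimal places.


Paternity Index calculation:
PI = P(allele|father) / P(allele|random)
PI = 0.5 / 0.019
PI = 26.32

26.32


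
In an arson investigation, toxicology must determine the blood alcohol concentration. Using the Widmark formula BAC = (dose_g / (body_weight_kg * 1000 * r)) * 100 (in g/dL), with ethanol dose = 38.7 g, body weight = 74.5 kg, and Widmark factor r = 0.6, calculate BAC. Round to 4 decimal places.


Applying the Widmark formula:
BAC = (dose_g / (body_wt * 1000 * r)) * 100
Denominator = 74.5 * 1000 * 0.6 = 44700
BAC = (38.7 / 44700) * 100
BAC = 0.0866 g/dL

0.0866


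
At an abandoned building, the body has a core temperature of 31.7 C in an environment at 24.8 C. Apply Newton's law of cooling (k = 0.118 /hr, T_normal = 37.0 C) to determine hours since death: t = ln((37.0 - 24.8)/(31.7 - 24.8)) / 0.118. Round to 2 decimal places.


Using Newton's law of cooling:
t = ln((T_normal - T_ambient) / (T_body - T_ambient)) / k
T_normal - T_ambient = 12.2
T_body - T_ambient = 6.9
Ratio = 1.768116
ln(ratio) = 0.569915
t = 0.569915 / 0.118 = 4.83 hours

4.83


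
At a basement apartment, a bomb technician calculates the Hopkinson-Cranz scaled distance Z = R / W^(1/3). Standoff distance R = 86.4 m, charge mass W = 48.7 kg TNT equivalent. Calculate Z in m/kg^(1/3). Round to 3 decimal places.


Scaled distance calculation:
W^(1/3) = 48.7^(1/3) = 3.651822
Z = R / W^(1/3) = 86.4 / 3.651822
Z = 23.659 m/kg^(1/3)

23.659


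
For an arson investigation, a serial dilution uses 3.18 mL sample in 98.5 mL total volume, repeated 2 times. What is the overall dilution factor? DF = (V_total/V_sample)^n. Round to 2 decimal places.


Dilution factor calculation:
Single dilution = V_total / V_sample = 98.5 / 3.18 ≈ 30.974843
Number of dilutions = 2
Total DF = (98.5 / 3.18)^2 (full precision, rounded at the end) = 959.44

959.44


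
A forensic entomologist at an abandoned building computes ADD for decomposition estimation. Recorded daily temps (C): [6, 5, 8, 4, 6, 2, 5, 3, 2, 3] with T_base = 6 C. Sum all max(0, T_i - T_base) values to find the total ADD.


Computing ADD day by day:
Day 1: max(0, 6 - 6) = 0
Day 2: max(0, 5 - 6) = 0
Day 3: max(0, 8 - 6) = 2
Day 4: max(0, 4 - 6) = 0
Day 5: max(0, 6 - 6) = 0
Day 6: max(0, 2 - 6) = 0
Day 7: max(0, 5 - 6) = 0
Day 8: max(0, 3 - 6) = 0
Day 9: max(0, 2 - 6) = 0
Day 10: max(0, 3 - 6) = 0
Total ADD = 2

2


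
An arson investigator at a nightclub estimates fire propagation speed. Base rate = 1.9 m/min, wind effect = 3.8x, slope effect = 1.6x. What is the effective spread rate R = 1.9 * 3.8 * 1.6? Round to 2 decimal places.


Fire spread rate calculation:
R = R0 * wind_factor * slope_factor
= 1.9 * 3.8 * 1.6
= 7.22 * 1.6
= 11.55 m/min

11.55


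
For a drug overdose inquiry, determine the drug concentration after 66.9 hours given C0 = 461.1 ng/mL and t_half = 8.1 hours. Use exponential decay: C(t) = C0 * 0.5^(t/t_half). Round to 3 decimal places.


Drug concentration decay:
Number of half-lives = t / t_half = 66.9 / 8.1 = 8.259259
Decay factor = 0.5^8.259259 = 0.00326374
C(t) = 461.1 * 0.00326374 = 1.505 ng/mL

1.505


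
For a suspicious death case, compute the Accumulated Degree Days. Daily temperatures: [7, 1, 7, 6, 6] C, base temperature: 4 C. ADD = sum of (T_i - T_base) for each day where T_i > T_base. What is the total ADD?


Computing ADD day by day:
Day 1: max(0, 7 - 4) = 3
Day 2: max(0, 1 - 4) = 0
Day 3: max(0, 7 - 4) = 3
Day 4: max(0, 6 - 4) = 2
Day 5: max(0, 6 - 4) = 2
Total ADD = 10

10


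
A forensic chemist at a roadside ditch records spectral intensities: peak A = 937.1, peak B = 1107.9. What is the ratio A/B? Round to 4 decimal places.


Spectral peak ratio:
Peak A = 937.1 counts
Peak B = 1107.9 counts
Ratio = 937.1 / 1107.9 = 0.8458

0.8458


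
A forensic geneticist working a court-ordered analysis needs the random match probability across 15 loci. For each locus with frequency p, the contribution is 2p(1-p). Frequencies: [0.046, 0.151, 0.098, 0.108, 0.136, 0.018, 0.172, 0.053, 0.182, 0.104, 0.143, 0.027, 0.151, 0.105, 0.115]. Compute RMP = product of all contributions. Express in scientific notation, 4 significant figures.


Computing RMP for 15 loci:
Locus 1: 2 * 0.046 * 0.954 = 0.087768
Locus 2: 2 * 0.151 * 0.849 = 0.256398
Locus 3: 2 * 0.098 * 0.902 = 0.176792
Locus 4: 2 * 0.108 * 0.892 = 0.192672
Locus 5: 2 * 0.136 * 0.864 = 0.235008
Locus 6: 2 * 0.018 * 0.982 = 0.035352
Locus 7: 2 * 0.172 * 0.828 = 0.284832
Locus 8: 2 * 0.053 * 0.947 = 0.100382
Locus 9: 2 * 0.182 * 0.818 = 0.297752
Locus 10: 2 * 0.104 * 0.896 = 0.186368
Locus 11: 2 * 0.143 * 0.857 = 0.245102
Locus 12: 2 * 0.027 * 0.973 = 0.052542
Locus 13: 2 * 0.151 * 0.849 = 0.256398
Locus 14: 2 * 0.105 * 0.895 = 0.18795
Locus 15: 2 * 0.115 * 0.885 = 0.20355
RMP = 1.276e-12

1.276e-12


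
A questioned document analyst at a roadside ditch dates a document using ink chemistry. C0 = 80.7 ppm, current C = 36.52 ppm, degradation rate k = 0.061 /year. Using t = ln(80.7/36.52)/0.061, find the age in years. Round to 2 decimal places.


Document age estimation:
C0/C = 80.7 / 36.52 = 2.209748
ln(C0/C) = 0.792878
t = 0.792878 / 0.061 = 13.00 years

13.00


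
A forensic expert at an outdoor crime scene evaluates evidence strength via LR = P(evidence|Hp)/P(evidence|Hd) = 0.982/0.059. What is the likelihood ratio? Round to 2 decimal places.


Likelihood ratio calculation:
LR = P(E|Hp) / P(E|Hd)
LR = 0.982 / 0.059
LR = 16.64

16.64


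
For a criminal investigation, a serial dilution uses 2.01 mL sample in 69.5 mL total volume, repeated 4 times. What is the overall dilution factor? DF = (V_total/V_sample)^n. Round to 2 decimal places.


Dilution factor calculation:
Single dilution = V_total / V_sample = 69.5 / 2.01 ≈ 34.577114
Number of dilutions = 4
Total DF = (69.5 / 2.01)^4 (full precision, rounded at the end) = 1429403.99

1429403.99


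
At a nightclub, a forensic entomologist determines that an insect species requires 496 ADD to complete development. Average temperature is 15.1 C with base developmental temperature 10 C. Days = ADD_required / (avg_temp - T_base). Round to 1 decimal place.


Insect development time:
Effective temperature = avg_temp - T_base = 15.1 - 10 = 5.1 C
Days = ADD / effective_temp = 496 / 5.1 = 97.3 days

97.3


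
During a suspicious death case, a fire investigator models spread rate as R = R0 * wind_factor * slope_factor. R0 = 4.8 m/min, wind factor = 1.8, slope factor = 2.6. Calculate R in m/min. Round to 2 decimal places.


Fire spread rate calculation:
R = R0 * wind_factor * slope_factor
= 4.8 * 1.8 * 2.6
= 8.64 * 2.6
= 22.46 m/min

22.46


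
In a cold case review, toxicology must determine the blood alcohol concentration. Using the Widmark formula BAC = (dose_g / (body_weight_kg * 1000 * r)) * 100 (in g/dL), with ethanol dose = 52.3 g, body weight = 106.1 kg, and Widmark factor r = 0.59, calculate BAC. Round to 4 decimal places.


Applying the Widmark formula:
BAC = (dose_g / (body_wt * 1000 * r)) * 100
Denominator = 106.1 * 1000 * 0.59 = 62599
BAC = (52.3 / 62599) * 100
BAC = 0.0835 g/dL

0.0835


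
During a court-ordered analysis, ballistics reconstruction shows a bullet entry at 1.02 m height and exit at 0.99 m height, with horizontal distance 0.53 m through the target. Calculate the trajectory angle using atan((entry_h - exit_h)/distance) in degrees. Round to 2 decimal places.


Bullet trajectory angle:
Height difference = 1.02 - 0.99 = 0.03 m
angle = atan(0.03 / 0.53)
angle = atan(0.056604)
angle = 3.24 degrees

3.24


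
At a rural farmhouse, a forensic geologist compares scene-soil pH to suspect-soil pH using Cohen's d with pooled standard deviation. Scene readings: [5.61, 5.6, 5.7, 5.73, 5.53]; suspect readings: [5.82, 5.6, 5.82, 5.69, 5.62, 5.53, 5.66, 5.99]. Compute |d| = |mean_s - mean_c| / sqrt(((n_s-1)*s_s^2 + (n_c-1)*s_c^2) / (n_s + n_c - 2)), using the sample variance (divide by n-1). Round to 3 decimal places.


Pooled-variance Cohen's d for soil pH comparison:
Scene mean = 28.17 / 5 = 5.634
Suspect mean = 45.73 / 8 = 5.71625
Scene sample variance s_s^2 = 0.00653
Suspect sample variance s_c^2 = 0.022541
Pooled variance = ((n_s-1)*s_s^2 + (n_c-1)*s_c^2) / (n_s + n_c - 2) = 0.016719
Pooled SD = sqrt(0.016719) = 0.129302
Mean difference = -0.08225
|d| = |-0.08225| / 0.129302 = 0.636

0.636


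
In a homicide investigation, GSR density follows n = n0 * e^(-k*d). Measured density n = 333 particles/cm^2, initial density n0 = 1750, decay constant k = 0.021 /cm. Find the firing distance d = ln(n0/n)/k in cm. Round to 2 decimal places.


GSR distance calculation:
n0/n = 1750 / 333 = 5.255255
ln(n0/n) = 1.659229
d = 1.659229 / 0.021 = 79.01 cm

79.01


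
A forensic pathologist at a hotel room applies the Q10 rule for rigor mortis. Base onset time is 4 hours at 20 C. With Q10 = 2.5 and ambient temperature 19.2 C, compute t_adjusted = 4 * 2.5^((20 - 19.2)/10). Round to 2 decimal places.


Rigor mortis time adjustment:
Exponent = (T_ref - T_actual) / 10 = (20 - 19.2) / 10 = 0.08
Q10 factor = 2.5^0.08 = 1.07606
t_adjusted = 4 * 1.07606 = 4.30 hours

4.30


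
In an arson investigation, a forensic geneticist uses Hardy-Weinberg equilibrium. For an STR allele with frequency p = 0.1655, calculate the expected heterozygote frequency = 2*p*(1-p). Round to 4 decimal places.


Hardy-Weinberg heterozygote frequency:
q = 1 - p = 1 - 0.1655 = 0.8345
2pq = 2 * 0.1655 * 0.8345 = 0.2762

0.2762


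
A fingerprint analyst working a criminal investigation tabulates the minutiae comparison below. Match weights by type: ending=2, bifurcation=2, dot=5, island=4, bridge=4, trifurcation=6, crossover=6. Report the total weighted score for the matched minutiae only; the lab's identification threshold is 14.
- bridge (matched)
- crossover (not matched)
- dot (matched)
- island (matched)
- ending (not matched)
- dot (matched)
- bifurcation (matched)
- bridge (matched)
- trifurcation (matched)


Weighted minutiae match score:
  bridge: matched, +4 (running total 4)
  crossover: not matched, +0
  dot: matched, +5 (running total 9)
  island: matched, +4 (running total 13)
  ending: not matched, +0
  dot: matched, +5 (running total 18)
  bifurcation: matched, +2 (running total 20)
  bridge: matched, +4 (running total 24)
  trifurcation: matched, +6 (running total 30)
Total score = 30
Threshold = 14; verdict = identification

30


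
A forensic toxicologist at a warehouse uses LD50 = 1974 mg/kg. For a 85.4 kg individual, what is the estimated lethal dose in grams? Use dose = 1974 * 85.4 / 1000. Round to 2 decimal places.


Lethal dose calculation:
Lethal dose = LD50 * body_weight / 1000
= 1974 * 85.4 / 1000
= 168579.6 / 1000
= 168.58 g

168.58


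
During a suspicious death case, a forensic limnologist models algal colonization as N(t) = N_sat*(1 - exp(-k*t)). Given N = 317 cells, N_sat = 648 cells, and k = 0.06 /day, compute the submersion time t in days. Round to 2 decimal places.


PMSI from diatom colonization curve:
N / N_sat = 317 / 648 = 0.489198
1 - N/N_sat = 0.510802
ln(1 - N/N_sat) = -0.671773
t = -ln(1 - N/N_sat) / k = -(-0.671773) / 0.06 = 11.20 days

11.20


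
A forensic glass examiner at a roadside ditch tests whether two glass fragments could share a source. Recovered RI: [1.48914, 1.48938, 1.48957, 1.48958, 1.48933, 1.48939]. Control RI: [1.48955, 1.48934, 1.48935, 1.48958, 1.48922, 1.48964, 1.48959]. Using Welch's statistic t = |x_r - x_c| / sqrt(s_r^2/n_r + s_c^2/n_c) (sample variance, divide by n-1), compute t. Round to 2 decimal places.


Welch's t-criterion for glass RI comparison:
Recovered mean = sum / n_r = 8.93639 / 6 = 1.4893983
Control mean = sum / n_c = 10.42627 / 7 = 1.4894671
Recovered sample variance s_r^2 = 2.68567e-08
Control sample variance s_c^2 = 2.59238e-08
Welch SE (unpooled) = sqrt(s_r^2/n_r + s_c^2/n_c) = sqrt(4.47611e-09 + 3.7034e-09) = sqrt(8.17951e-09) = 9.04406e-05
|mean_r - mean_c| = 6.88095e-05
t = 6.88095e-05 / 9.04406e-05 = 0.76

0.76


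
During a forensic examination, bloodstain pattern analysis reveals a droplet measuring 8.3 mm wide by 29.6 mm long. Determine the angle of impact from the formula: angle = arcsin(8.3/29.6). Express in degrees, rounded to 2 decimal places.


Blood spatter impact angle calculation:
width / length = 8.3 / 29.6 = 0.280405
angle = arcsin(0.280405)
angle = 16.28 degrees

16.28


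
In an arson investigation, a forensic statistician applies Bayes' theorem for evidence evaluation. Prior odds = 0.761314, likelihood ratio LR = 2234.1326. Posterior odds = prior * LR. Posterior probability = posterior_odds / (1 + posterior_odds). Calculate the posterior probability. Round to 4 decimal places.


Bayesian evidence evaluation:
Posterior odds = prior_odds * LR = 0.761314 * 2234.1326 = 1700.876
Posterior probability = posterior_odds / (1 + posterior_odds)
= 1700.876 / (1 + 1700.876)
= 1700.876 / 1701.876
= 0.9994

0.9994


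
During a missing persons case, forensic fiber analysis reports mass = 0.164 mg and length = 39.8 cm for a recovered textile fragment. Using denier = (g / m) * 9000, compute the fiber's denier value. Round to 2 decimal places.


Denier calculation:
Mass in grams = 0.164 mg / 1000 = 0.000164 g
Length in meters = 39.8 cm / 100 = 0.398 m
Linear density = mass / length = 0.000164 / 0.398 = 0.00041206 g/m
Denier = (g/m) * 9000 = 0.00041206 * 9000 = 3.71

3.71


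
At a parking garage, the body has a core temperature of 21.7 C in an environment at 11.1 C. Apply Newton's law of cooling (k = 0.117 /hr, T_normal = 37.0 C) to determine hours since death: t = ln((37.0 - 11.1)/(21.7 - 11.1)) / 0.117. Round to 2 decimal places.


Using Newton's law of cooling:
t = ln((T_normal - T_ambient) / (T_body - T_ambient)) / k
T_normal - T_ambient = 25.9
T_body - T_ambient = 10.6
Ratio = 2.443396
ln(ratio) = 0.893389
t = 0.893389 / 0.117 = 7.64 hours

7.64


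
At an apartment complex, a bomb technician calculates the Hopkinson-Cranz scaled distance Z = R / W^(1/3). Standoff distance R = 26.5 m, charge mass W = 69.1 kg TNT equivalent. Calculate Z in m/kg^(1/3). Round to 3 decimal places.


Scaled distance calculation:
W^(1/3) = 69.1^(1/3) = 4.103546
Z = R / W^(1/3) = 26.5 / 4.103546
Z = 6.458 m/kg^(1/3)

6.458


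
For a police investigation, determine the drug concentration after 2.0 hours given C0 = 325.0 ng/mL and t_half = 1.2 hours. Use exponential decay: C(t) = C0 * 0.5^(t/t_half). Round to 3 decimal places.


Drug concentration decay:
Number of half-lives = t / t_half = 2.0 / 1.2 = 1.666667
Decay factor = 0.5^1.666667 = 0.31498019
C(t) = 325.0 * 0.31498019 = 102.369 ng/mL

102.369


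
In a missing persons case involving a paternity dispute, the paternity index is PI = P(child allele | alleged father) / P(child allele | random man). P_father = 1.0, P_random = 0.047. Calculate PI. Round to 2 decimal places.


Paternity Index calculation:
PI = P(allele|father) / P(allele|random)
PI = 1.0 / 0.047
PI = 21.28

21.28


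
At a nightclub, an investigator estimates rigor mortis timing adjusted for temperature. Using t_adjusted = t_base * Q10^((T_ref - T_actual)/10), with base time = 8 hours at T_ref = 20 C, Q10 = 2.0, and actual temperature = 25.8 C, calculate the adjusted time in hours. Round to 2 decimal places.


Rigor mortis time adjustment:
Exponent = (T_ref - T_actual) / 10 = (20 - 25.8) / 10 = -0.58
Q10 factor = 2.0^-0.58 = 0.66896
t_adjusted = 8 * 0.66896 = 5.35 hours

5.35


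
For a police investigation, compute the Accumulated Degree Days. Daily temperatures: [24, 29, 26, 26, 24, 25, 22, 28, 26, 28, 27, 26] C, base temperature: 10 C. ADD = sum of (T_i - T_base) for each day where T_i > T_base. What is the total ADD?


Computing ADD day by day:
Day 1: max(0, 24 - 10) = 14
Day 2: max(0, 29 - 10) = 19
Day 3: max(0, 26 - 10) = 16
Day 4: max(0, 26 - 10) = 16
Day 5: max(0, 24 - 10) = 14
Day 6: max(0, 25 - 10) = 15
Day 7: max(0, 22 - 10) = 12
Day 8: max(0, 28 - 10) = 18
Day 9: max(0, 26 - 10) = 16
Day 10: max(0, 28 - 10) = 18
Day 11: max(0, 27 - 10) = 17
Day 12: max(0, 26 - 10) = 16
Total ADD = 191

191


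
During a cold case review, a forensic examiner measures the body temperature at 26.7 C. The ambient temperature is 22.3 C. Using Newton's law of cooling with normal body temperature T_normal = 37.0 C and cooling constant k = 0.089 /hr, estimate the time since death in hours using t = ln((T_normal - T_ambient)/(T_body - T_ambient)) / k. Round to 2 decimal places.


Using Newton's law of cooling:
t = ln((T_normal - T_ambient) / (T_body - T_ambient)) / k
T_normal - T_ambient = 14.7
T_body - T_ambient = 4.4
Ratio = 3.340909
ln(ratio) = 1.206243
t = 1.206243 / 0.089 = 13.55 hours

13.55


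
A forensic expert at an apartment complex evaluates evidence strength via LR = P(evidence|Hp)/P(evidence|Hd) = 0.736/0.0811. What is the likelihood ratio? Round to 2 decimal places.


Likelihood ratio calculation:
LR = P(E|Hp) / P(E|Hd)
LR = 0.736 / 0.0811
LR = 9.08

9.08


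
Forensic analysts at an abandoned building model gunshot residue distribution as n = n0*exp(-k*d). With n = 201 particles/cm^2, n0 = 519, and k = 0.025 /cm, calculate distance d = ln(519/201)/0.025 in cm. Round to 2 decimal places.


GSR distance calculation:
n0/n = 519 / 201 = 2.58209
ln(n0/n) = 0.948599
d = 0.948599 / 0.025 = 37.94 cm

37.94


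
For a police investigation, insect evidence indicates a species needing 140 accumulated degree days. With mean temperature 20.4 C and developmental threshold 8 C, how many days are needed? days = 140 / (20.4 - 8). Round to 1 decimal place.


Insect development time:
Effective temperature = avg_temp - T_base = 20.4 - 8 = 12.4 C
Days = ADD / effective_temp = 140 / 12.4 = 11.3 days

11.3


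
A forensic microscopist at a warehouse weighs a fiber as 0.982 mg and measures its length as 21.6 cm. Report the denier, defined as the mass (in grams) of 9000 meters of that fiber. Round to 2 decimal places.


Denier calculation:
Mass in grams = 0.982 mg / 1000 = 0.000982 g
Length in meters = 21.6 cm / 100 = 0.216 m
Linear density = mass / length = 0.000982 / 0.216 = 0.0045463 g/m
Denier = (g/m) * 9000 = 0.0045463 * 9000 = 40.92

40.92
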